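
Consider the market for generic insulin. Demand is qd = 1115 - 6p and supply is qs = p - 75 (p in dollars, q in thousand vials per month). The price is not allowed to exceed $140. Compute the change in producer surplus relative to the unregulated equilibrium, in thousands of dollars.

-2400

In a free market, 1115 - 6p = p - 75 gives the equilibrium p* = 170, q* = 95.
The ceiling of 140 is below the equilibrium price 170, so it binds.
At p = 140: qd = 1115 - 6·140 = 275 and qs = 140 - 75 = 65.
Producer surplus without the control is ½ · (170 - 75) · 95 = 4512.5.
With the ceiling, producers sell 65 units at 140, so PS = ½ · (140 - 75) · 65 = 2112.5.
Change in producer surplus = 2112.5 - 4512.5 = -2400.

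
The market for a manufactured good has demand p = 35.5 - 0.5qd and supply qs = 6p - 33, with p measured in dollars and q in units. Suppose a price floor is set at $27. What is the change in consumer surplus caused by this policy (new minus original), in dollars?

-434

Rearranging demand gives qd = 71 - 2p. In a free market, 71 - 2p = 6p - 33 gives the equilibrium p* = 13, q* = 45.
The floor of 27 is above the equilibrium price 13, so it binds.
At p = 27: qd = 71 - 2·27 = 17 and qs = 6·27 - 33 = 129.
Consumer surplus without the control is ½ · (35.5 - 13) · 45 = 506.25.
With the floor, consumers buy 17 units at 27, so CS = ½ · (35.5 - 27) · 17 = 72.25.
Change in consumer surplus = 72.25 - 506.25 = -434.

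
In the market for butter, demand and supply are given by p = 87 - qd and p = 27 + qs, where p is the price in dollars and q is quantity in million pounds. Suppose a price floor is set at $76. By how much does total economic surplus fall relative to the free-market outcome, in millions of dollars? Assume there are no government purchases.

Rearranging demand gives qd = 87 - p; rearranging supply gives qs = p - 27. In a free market, 87 - p = p - 27 gives the equilibrium p* = 57, q* = 30.
The floor of 76 is above the equilibrium price 57, so it binds.
At p = 76: qd = 87 - 76 = 11 and qs = 76 - 27 = 49.
Quantity traded falls to 11. At q = 11 the demand price is 87 - 11 = 76 and the supply price is 27 + 11 = 38.
Deadweight loss = ½ · (76 - 38) · (30 - 11) = ½ · 38 · 19 = 361.

361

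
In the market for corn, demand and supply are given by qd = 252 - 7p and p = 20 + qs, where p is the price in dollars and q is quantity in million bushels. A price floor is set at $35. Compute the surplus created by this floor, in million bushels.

Rearranging supply gives qs = p - 20. In a free market, 252 - 7p = p - 20 gives the equilibrium p* = 34, q* = 14.
Since 35 > 34, the floor is binding.
At p = 35: qd = 252 - 7·35 = 7 and qs = 35 - 20 = 15.
Surplus = qs - qd = 15 - 7 = 8.

8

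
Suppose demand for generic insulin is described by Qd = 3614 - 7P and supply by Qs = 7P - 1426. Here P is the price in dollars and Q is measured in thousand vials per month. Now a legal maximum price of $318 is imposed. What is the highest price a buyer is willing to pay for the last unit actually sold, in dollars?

402

In a free market, 3614 - 7P = 7P - 1426 gives the equilibrium P* = 360, Q* = 1094.
Because the ceiling (318) lies below the market-clearing price, it is binding.
At P = 318: Qd = 3614 - 7·318 = 1388 and Qs = 7·318 - 1426 = 800.
Only 800 units reach the market. On the demand curve, the marginal buyer's willingness to pay at Q = 800 is (3614 - 800)/7 = 402.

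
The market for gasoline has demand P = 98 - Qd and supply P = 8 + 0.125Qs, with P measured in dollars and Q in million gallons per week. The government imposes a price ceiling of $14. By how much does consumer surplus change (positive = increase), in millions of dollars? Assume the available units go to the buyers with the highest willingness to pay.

Rearranging demand gives Qd = 98 - P; rearranging supply gives Qs = 8P - 64. Setting quantity demanded equal to quantity supplied, 98 - P = 8P - 64, gives P* = 18 and Q* = 80.
Since 14 < 18, the ceiling is binding.
At P = 14: Qd = 98 - 14 = 84 and Qs = 8·14 - 64 = 48.
Consumer surplus without the control is ½ · (98 - 18) · 80 = 3200.
With the ceiling, 48 units are sold at 14 (assume they go to the highest-value buyers). The demand price at Q = 48 is 50, so CS = ½ · [(98 - 14) + (50 - 14)] · 48 = 2880.
Change in consumer surplus = 2880 - 3200 = -320.

-320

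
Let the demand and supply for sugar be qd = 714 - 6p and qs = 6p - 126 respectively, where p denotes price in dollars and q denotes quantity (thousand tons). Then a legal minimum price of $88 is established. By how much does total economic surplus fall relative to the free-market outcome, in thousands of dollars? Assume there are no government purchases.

Setting quantity demanded equal to quantity supplied, 714 - 6p = 6p - 126, gives p* = 70 and q* = 294.
Since 88 > 70, the floor is binding.
At p = 88: qd = 714 - 6·88 = 186 and qs = 6·88 - 126 = 402.
Quantity traded falls to 186. At q = 186 the demand price is (714 - 186)/6 = 88 and the supply price is (126 + 186)/6 = 52.
Deadweight loss = ½ · (88 - 52) · (294 - 186) = ½ · 36 · 108 = 1944.

1944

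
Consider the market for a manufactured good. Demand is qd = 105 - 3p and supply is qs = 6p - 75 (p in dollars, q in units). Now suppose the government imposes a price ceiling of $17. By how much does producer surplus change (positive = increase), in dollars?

In a free market, 105 - 3p = 6p - 75 gives the equilibrium p* = 20, q* = 45.
Since 17 < 20, the ceiling is binding.
At p = 17: qd = 105 - 3·17 = 54 and qs = 6·17 - 75 = 27.
Producer surplus without the control is ½ · (20 - 12.5) · 45 = 168.75.
With the ceiling, producers sell 27 units at 17, so PS = ½ · (17 - 12.5) · 27 = 60.75.
Change in producer surplus = 60.75 - 168.75 = -108.

-108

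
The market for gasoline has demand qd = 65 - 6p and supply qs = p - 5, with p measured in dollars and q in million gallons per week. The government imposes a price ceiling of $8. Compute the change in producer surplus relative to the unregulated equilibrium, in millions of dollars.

Equilibrium: 65 - 6p = p - 5, so 70 = 7p and p* = 10, q* = 5.
The ceiling of 8 is below the equilibrium price 10, so it binds.
At p = 8: qd = 65 - 6·8 = 17 and qs = 8 - 5 = 3.
Producer surplus without the control is ½ · (10 - 5) · 5 = 12.5.
With the ceiling, producers sell 3 units at 8, so PS = ½ · (8 - 5) · 3 = 4.5.
Change in producer surplus = 4.5 - 12.5 = -8.

-8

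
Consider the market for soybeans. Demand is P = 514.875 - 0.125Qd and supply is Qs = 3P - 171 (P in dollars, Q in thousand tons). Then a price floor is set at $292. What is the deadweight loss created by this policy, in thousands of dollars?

Rearranging demand gives Qd = 4119 - 8P. Without the control the market clears where 4119 - 8P = 3P - 171, i.e. P* = 390 and Q* = 999.
The floor of 292 is below the equilibrium price 390, so it is not binding; the market clears at P* = 390, Q* = 999.
Since the control does not bind, no trades are prevented and deadweight loss is zero.

0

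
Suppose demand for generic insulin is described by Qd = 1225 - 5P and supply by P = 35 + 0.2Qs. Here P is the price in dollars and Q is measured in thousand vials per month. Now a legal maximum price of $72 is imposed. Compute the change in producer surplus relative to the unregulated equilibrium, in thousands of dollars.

-24140

Rearranging supply gives Qs = 5P - 175. Equilibrium: 1225 - 5P = 5P - 175, so 1400 = 10P and P* = 140, Q* = 525.
Because the ceiling (72) lies below the market-clearing price, it is binding.
At P = 72: Qd = 1225 - 5·72 = 865 and Qs = 5·72 - 175 = 185.
Producer surplus without the control is ½ · (140 - 35) · 525 = 27562.5.
With the ceiling, producers sell 185 units at 72, so PS = ½ · (72 - 35) · 185 = 3422.5.
Change in producer surplus = 3422.5 - 27562.5 = -24140.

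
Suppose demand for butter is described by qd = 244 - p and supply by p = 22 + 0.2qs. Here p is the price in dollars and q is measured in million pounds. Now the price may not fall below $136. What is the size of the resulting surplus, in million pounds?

462

Rearranging supply gives qs = 5p - 110. Equilibrium: 244 - p = 5p - 110, so 354 = 6p and p* = 59, q* = 185.
The floor of 136 is above the equilibrium price 59, so it binds.
At p = 136: qd = 244 - 136 = 108 and qs = 5·136 - 110 = 570.
Surplus = qs - qd = 570 - 108 = 462.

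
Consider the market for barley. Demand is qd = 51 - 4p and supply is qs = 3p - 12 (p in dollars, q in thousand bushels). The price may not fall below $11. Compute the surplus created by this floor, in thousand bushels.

In a free market, 51 - 4p = 3p - 12 gives the equilibrium p* = 9, q* = 15.
Because the floor (11) lies above the market-clearing price, it is binding.
At p = 11: qd = 51 - 4·11 = 7 and qs = 3·11 - 12 = 21.
Surplus = qs - qd = 21 - 7 = 14.

14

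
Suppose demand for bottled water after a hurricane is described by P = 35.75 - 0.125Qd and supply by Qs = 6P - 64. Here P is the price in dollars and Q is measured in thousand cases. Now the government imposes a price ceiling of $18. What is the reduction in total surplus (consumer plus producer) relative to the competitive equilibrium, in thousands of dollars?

257.25

Rearranging demand gives Qd = 286 - 8P. Without the control the market clears where 286 - 8P = 6P - 64, i.e. P* = 25 and Q* = 86.
Since 18 < 25, the ceiling is binding.
At P = 18: Qd = 286 - 8·18 = 142 and Qs = 6·18 - 64 = 44.
Quantity traded falls to 44. At Q = 44 the demand price is (286 - 44)/8 = 30.25 and the supply price is (64 + 44)/6 = 18.
Deadweight loss = ½ · (30.25 - 18) · (86 - 44) = ½ · 12.25 · 42 = 257.25.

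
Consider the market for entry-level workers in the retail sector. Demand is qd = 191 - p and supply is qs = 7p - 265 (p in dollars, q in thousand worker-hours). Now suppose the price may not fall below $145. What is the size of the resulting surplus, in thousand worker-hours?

704

Without the control the market clears where 191 - p = 7p - 265, i.e. p* = 57 and q* = 134.
Since 145 > 57, the floor is binding.
At p = 145: qd = 191 - 145 = 46 and qs = 7·145 - 265 = 750.
Surplus = qs - qd = 750 - 46 = 704.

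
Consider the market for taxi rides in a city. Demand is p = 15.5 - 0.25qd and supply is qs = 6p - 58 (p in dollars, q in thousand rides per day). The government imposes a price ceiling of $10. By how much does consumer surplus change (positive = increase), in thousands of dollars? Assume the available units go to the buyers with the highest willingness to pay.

-14

Rearranging demand gives qd = 62 - 4p. Setting quantity demanded equal to quantity supplied, 62 - 4p = 6p - 58, gives p* = 12 and q* = 14.
Since 10 < 12, the ceiling is binding.
At p = 10: qd = 62 - 4·10 = 22 and qs = 6·10 - 58 = 2.
Consumer surplus without the control is ½ · (15.5 - 12) · 14 = 24.5.
With the ceiling, 2 units are sold at 10 (assume they go to the highest-value buyers). The demand price at q = 2 is 15, so CS = ½ · [(15.5 - 10) + (15 - 10)] · 2 = 10.5.
Change in consumer surplus = 10.5 - 24.5 = -14.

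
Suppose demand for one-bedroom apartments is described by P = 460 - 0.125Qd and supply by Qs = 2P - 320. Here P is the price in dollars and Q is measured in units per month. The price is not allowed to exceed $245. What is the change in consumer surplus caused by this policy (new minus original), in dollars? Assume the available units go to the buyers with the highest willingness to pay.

Rearranging demand gives Qd = 3680 - 8P. Equilibrium: 3680 - 8P = 2P - 320, so 4000 = 10P and P* = 400, Q* = 480.
Because the ceiling (245) lies below the market-clearing price, it is binding.
At P = 245: Qd = 3680 - 8·245 = 1720 and Qs = 2·245 - 320 = 170.
Consumer surplus without the control is ½ · (460 - 400) · 480 = 14400.
With the ceiling, 170 units are sold at 245 (assume they go to the highest-value buyers). The demand price at Q = 170 is 438.75, so CS = ½ · [(460 - 245) + (438.75 - 245)] · 170 = 34743.75.
Change in consumer surplus = 34743.75 - 14400 = 20343.75.

20343.75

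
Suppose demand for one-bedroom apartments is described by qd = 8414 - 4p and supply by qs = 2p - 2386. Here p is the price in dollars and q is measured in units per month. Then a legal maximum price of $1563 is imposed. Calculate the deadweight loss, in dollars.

Equilibrium: 8414 - 4p = 2p - 2386, so 10800 = 6p and p* = 1800, q* = 1214.
Because the ceiling (1563) lies below the market-clearing price, it is binding.
At p = 1563: qd = 8414 - 4·1563 = 2162 and qs = 2·1563 - 2386 = 740.
Quantity traded falls to 740. At q = 740 the demand price is (8414 - 740)/4 = 1918.5 and the supply price is (2386 + 740)/2 = 1563.
Deadweight loss = ½ · (1918.5 - 1563) · (1214 - 740) = ½ · 355.5 · 474 = 84253.5.

84253.5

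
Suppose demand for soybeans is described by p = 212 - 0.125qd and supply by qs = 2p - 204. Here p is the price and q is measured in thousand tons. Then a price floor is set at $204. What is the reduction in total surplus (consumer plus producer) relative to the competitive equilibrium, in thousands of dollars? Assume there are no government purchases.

Rearranging demand gives qd = 1696 - 8p. Setting quantity demanded equal to quantity supplied, 1696 - 8p = 2p - 204, gives p* = 190 and q* = 176.
Because the floor (204) lies above the market-clearing price, it is binding.
At p = 204: qd = 1696 - 8·204 = 64 and qs = 2·204 - 204 = 204.
Quantity traded falls to 64. At q = 64 the demand price is (1696 - 64)/8 = 204 and the supply price is (204 + 64)/2 = 134.
Deadweight loss = ½ · (204 - 134) · (176 - 64) = ½ · 70 · 112 = 3920.

3920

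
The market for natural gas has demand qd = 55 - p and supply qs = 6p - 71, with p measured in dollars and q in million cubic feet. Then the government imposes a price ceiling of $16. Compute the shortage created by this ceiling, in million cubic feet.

14

In a free market, 55 - p = 6p - 71 gives the equilibrium p* = 18, q* = 37.
Because the ceiling (16) lies below the market-clearing price, it is binding.
At p = 16: qd = 55 - 16 = 39 and qs = 6·16 - 71 = 25.
Shortage = qd - qs = 39 - 25 = 14.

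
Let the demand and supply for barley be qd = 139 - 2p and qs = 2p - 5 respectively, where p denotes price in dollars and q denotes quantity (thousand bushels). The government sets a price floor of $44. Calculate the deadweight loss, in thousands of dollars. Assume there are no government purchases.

In a free market, 139 - 2p = 2p - 5 gives the equilibrium p* = 36, q* = 67.
Because the floor (44) lies above the market-clearing price, it is binding.
At p = 44: qd = 139 - 2·44 = 51 and qs = 2·44 - 5 = 83.
Quantity traded falls to 51. At q = 51 the demand price is (139 - 51)/2 = 44 and the supply price is (5 + 51)/2 = 28.
Deadweight loss = ½ · (44 - 28) · (67 - 51) = ½ · 16 · 16 = 128.

128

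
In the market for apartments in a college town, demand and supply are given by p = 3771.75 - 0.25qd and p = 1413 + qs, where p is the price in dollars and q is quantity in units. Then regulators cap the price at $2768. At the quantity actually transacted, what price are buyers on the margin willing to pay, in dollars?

Rearranging demand gives qd = 15087 - 4p; rearranging supply gives qs = p - 1413. Setting quantity demanded equal to quantity supplied, 15087 - 4p = p - 1413, gives p* = 3300 and q* = 1887.
Because the ceiling (2768) lies below the market-clearing price, it is binding.
At p = 2768: qd = 15087 - 4·2768 = 4015 and qs = 2768 - 1413 = 1355.
Only 1355 units reach the market. On the demand curve, the marginal buyer's willingness to pay at q = 1355 is (15087 - 1355)/4 = 3433.

3433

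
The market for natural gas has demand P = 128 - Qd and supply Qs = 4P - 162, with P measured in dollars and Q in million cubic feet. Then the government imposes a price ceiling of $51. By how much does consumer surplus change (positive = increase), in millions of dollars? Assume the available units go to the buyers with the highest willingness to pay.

Rearranging demand gives Qd = 128 - P. In a free market, 128 - P = 4P - 162 gives the equilibrium P* = 58, Q* = 70.
The ceiling of 51 is below the equilibrium price 58, so it binds.
At P = 51: Qd = 128 - 51 = 77 and Qs = 4·51 - 162 = 42.
Consumer surplus without the control is ½ · (128 - 58) · 70 = 2450.
With the ceiling, 42 units are sold at 51 (assume they go to the highest-value buyers). The demand price at Q = 42 is 86, so CS = ½ · [(128 - 51) + (86 - 51)] · 42 = 2352.
Change in consumer surplus = 2352 - 2450 = -98.

-98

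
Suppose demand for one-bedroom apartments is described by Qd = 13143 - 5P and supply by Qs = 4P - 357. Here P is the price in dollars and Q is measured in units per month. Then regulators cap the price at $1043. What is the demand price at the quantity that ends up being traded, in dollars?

Equilibrium: 13143 - 5P = 4P - 357, so 13500 = 9P and P* = 1500, Q* = 5643.
Because the ceiling (1043) lies below the market-clearing price, it is binding.
At P = 1043: Qd = 13143 - 5·1043 = 7928 and Qs = 4·1043 - 357 = 3815.
Only 3815 units reach the market. On the demand curve, the marginal buyer's willingness to pay at Q = 3815 is (13143 - 3815)/5 = 1865.6.

1865.6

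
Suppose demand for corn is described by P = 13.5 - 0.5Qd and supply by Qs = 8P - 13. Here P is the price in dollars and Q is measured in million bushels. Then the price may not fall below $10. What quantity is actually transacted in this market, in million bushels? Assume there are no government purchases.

Rearranging demand gives Qd = 27 - 2P. Setting quantity demanded equal to quantity supplied, 27 - 2P = 8P - 13, gives P* = 4 and Q* = 19.
Because the floor (10) lies above the market-clearing price, it is binding.
At P = 10: Qd = 27 - 2·10 = 7 and Qs = 8·10 - 13 = 67.
The quantity actually transacted is the short side, demand: 7.

7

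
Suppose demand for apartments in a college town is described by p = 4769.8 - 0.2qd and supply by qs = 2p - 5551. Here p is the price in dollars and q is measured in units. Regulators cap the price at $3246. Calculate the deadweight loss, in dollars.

1274162.4

Rearranging demand gives qd = 23849 - 5p. Equilibrium: 23849 - 5p = 2p - 5551, so 29400 = 7p and p* = 4200, q* = 2849.
Because the ceiling (3246) lies below the market-clearing price, it is binding.
At p = 3246: qd = 23849 - 5·3246 = 7619 and qs = 2·3246 - 5551 = 941.
Quantity traded falls to 941. At q = 941 the demand price is (23849 - 941)/5 = 4581.6 and the supply price is (5551 + 941)/2 = 3246.
Deadweight loss = ½ · (4581.6 - 3246) · (2849 - 941) = ½ · 1335.6 · 1908 = 1274162.4.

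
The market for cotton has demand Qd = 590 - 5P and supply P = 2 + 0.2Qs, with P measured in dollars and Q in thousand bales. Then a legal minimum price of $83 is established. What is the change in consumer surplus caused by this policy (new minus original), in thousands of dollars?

Rearranging supply gives Qs = 5P - 10. Equilibrium: 590 - 5P = 5P - 10, so 600 = 10P and P* = 60, Q* = 290.
Since 83 > 60, the floor is binding.
At P = 83: Qd = 590 - 5·83 = 175 and Qs = 5·83 - 10 = 405.
Consumer surplus without the control is ½ · (118 - 60) · 290 = 8410.
With the floor, consumers buy 175 units at 83, so CS = ½ · (118 - 83) · 175 = 3062.5.
Change in consumer surplus = 3062.5 - 8410 = -5347.5.

-5347.5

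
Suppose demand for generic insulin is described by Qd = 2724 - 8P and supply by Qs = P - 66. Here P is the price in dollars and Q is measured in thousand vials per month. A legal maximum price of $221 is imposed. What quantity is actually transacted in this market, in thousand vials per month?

In a free market, 2724 - 8P = P - 66 gives the equilibrium P* = 310, Q* = 244.
Because the ceiling (221) lies below the market-clearing price, it is binding.
At P = 221: Qd = 2724 - 8·221 = 956 and Qs = 221 - 66 = 155.
The quantity actually transacted is the short side, supply: 155.

155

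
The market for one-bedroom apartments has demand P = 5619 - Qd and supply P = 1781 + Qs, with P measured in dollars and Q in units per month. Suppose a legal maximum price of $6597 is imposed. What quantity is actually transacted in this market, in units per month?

1919

Rearranging demand gives Qd = 5619 - P; rearranging supply gives Qs = P - 1781. Without the control the market clears where 5619 - P = P - 1781, i.e. P* = 3700 and Q* = 1919.
The ceiling of 6597 is above the equilibrium price 3700, so it is not binding; the market clears at P* = 3700, Q* = 1919.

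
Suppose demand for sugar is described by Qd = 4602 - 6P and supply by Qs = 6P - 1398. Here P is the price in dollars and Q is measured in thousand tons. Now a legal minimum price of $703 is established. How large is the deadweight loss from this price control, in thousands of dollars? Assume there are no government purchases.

In a free market, 4602 - 6P = 6P - 1398 gives the equilibrium P* = 500, Q* = 1602.
Since 703 > 500, the floor is binding.
At P = 703: Qd = 4602 - 6·703 = 384 and Qs = 6·703 - 1398 = 2820.
Quantity traded falls to 384. At Q = 384 the demand price is (4602 - 384)/6 = 703 and the supply price is (1398 + 384)/6 = 297.
Deadweight loss = ½ · (703 - 297) · (1602 - 384) = ½ · 406 · 1218 = 247254.

247254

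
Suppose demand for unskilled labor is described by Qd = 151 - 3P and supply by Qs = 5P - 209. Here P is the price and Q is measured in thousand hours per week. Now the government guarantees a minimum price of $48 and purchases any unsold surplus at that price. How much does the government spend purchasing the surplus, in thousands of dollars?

1152

Without the control the market clears where 151 - 3P = 5P - 209, i.e. P* = 45 and Q* = 16.
The floor of 48 is above the equilibrium price 45, so it binds.
At P = 48: Qd = 151 - 3·48 = 7 and Qs = 5·48 - 209 = 31.
Surplus = Qs - Qd = 24.
Government expenditure = surplus × support price = 24 × 48 = 1152.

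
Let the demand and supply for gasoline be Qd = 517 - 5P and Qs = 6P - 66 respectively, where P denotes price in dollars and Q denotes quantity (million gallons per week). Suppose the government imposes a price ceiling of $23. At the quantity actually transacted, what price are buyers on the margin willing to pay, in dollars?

In a free market, 517 - 5P = 6P - 66 gives the equilibrium P* = 53, Q* = 252.
The ceiling of 23 is below the equilibrium price 53, so it binds.
At P = 23: Qd = 517 - 5·23 = 402 and Qs = 6·23 - 66 = 72.
Only 72 units reach the market. On the demand curve, the marginal buyer's willingness to pay at Q = 72 is (517 - 72)/5 = 89.

89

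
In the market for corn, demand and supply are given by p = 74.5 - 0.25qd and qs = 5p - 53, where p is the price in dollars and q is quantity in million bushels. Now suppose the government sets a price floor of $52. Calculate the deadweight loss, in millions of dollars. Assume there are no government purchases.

608.4

Rearranging demand gives qd = 298 - 4p. Without the control the market clears where 298 - 4p = 5p - 53, i.e. p* = 39 and q* = 142.
Since 52 > 39, the floor is binding.
At p = 52: qd = 298 - 4·52 = 90 and qs = 5·52 - 53 = 207.
Quantity traded falls to 90. At q = 90 the demand price is (298 - 90)/4 = 52 and the supply price is (53 + 90)/5 = 28.6.
Deadweight loss = ½ · (52 - 28.6) · (142 - 90) = ½ · 23.4 · 52 = 608.4.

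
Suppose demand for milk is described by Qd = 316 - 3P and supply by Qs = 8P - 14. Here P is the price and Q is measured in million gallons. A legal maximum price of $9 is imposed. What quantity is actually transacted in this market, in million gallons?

Equilibrium: 316 - 3P = 8P - 14, so 330 = 11P and P* = 30, Q* = 226.
The ceiling of 9 is below the equilibrium price 30, so it binds.
At P = 9: Qd = 316 - 3·9 = 289 and Qs = 8·9 - 14 = 58.
The quantity actually transacted is the short side, supply: 58.

58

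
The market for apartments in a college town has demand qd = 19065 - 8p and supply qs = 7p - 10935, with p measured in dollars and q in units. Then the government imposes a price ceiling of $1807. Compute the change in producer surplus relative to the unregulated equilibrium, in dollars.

-461173.5

In a free market, 19065 - 8p = 7p - 10935 gives the equilibrium p* = 2000, q* = 3065.
Because the ceiling (1807) lies below the market-clearing price, it is binding.
At p = 1807: qd = 19065 - 8·1807 = 4609 and qs = 7·1807 - 10935 = 1714.
Producer surplus without the control is ½ · (2000 - 10935/7) · 3065 = 9394225/14.
With the ceiling, producers sell 1714 units at 1807, so PS = ½ · (1807 - 10935/7) · 1714 = 1468898/7.
Change in producer surplus = 1468898/7 - 9394225/14 = -461173.5.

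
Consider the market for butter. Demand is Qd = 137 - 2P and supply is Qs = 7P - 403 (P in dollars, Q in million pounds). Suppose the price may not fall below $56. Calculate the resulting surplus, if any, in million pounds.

Without the control the market clears where 137 - 2P = 7P - 403, i.e. P* = 60 and Q* = 17.
The floor of 56 is below the equilibrium price 60, so it is not binding; the market clears at P* = 60, Q* = 17.
Since the control does not bind, there is no surplus.

0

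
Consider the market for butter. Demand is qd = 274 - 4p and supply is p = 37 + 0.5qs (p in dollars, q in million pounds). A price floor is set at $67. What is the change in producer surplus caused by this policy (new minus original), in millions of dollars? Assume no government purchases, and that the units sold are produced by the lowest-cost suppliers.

Rearranging supply gives qs = 2p - 74. Setting quantity demanded equal to quantity supplied, 274 - 4p = 2p - 74, gives p* = 58 and q* = 42.
Since 67 > 58, the floor is binding.
At p = 67: qd = 274 - 4·67 = 6 and qs = 2·67 - 74 = 60.
Producer surplus without the control is ½ · (58 - 37) · 42 = 441.
With the floor, 6 units are sold at 67. The supply price at q = 6 is 40, so PS = ½ · [(67 - 37) + (67 - 40)] · 6 = 171.
Change in producer surplus = 171 - 441 = -270.

-270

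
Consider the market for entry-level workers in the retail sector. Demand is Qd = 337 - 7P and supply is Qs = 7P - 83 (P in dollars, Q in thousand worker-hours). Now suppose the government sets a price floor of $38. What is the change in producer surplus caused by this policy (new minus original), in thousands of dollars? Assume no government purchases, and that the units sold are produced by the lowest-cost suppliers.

Setting quantity demanded equal to quantity supplied, 337 - 7P = 7P - 83, gives P* = 30 and Q* = 127.
Since 38 > 30, the floor is binding.
At P = 38: Qd = 337 - 7·38 = 71 and Qs = 7·38 - 83 = 183.
Producer surplus without the control is ½ · (30 - 83/7) · 127 = 16129/14.
With the floor, 71 units are sold at 38. The supply price at Q = 71 is 22, so PS = ½ · [(38 - 83/7) + (38 - 22)] · 71 = 20945/14.
Change in producer surplus = 20945/14 - 16129/14 = 344.

344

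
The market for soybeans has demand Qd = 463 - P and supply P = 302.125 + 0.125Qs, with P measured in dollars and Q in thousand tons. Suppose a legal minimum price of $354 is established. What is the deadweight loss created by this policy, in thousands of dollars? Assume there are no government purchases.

650.25

Rearranging supply gives Qs = 8P - 2417. Without the control the market clears where 463 - P = 8P - 2417, i.e. P* = 320 and Q* = 143.
Since 354 > 320, the floor is binding.
At P = 354: Qd = 463 - 354 = 109 and Qs = 8·354 - 2417 = 415.
Quantity traded falls to 109. At Q = 109 the demand price is 463 - 109 = 354 and the supply price is (2417 + 109)/8 = 315.75.
Deadweight loss = ½ · (354 - 315.75) · (143 - 109) = ½ · 38.25 · 34 = 650.25.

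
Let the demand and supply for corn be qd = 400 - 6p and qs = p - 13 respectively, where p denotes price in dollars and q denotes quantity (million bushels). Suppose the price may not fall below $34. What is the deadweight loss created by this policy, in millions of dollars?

In a free market, 400 - 6p = p - 13 gives the equilibrium p* = 59, q* = 46.
The floor of 34 is below the equilibrium price 59, so it is not binding; the market clears at p* = 59, q* = 46.
Since the control does not bind, no trades are prevented and deadweight loss is zero.

0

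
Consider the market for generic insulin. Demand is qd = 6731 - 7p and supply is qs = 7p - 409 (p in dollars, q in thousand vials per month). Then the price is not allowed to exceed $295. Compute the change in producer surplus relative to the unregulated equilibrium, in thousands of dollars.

-517827.5

Without the control the market clears where 6731 - 7p = 7p - 409, i.e. p* = 510 and q* = 3161.
The ceiling of 295 is below the equilibrium price 510, so it binds.
At p = 295: qd = 6731 - 7·295 = 4666 and qs = 7·295 - 409 = 1656.
Producer surplus without the control is ½ · (510 - 409/7) · 3161 = 9991921/14.
With the ceiling, producers sell 1656 units at 295, so PS = ½ · (295 - 409/7) · 1656 = 1371168/7.
Change in producer surplus = 1371168/7 - 9991921/14 = -517827.5.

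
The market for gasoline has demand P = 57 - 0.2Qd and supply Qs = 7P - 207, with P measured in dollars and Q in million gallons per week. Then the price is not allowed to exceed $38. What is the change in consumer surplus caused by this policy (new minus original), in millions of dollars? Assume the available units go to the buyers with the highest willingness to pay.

132.9

Rearranging demand gives Qd = 285 - 5P. Setting quantity demanded equal to quantity supplied, 285 - 5P = 7P - 207, gives P* = 41 and Q* = 80.
The ceiling of 38 is below the equilibrium price 41, so it binds.
At P = 38: Qd = 285 - 5·38 = 95 and Qs = 7·38 - 207 = 59.
Consumer surplus without the control is ½ · (57 - 41) · 80 = 640.
With the ceiling, 59 units are sold at 38 (assume they go to the highest-value buyers). The demand price at Q = 59 is 45.2, so CS = ½ · [(57 - 38) + (45.2 - 38)] · 59 = 772.9.
Change in consumer surplus = 772.9 - 640 = 132.9.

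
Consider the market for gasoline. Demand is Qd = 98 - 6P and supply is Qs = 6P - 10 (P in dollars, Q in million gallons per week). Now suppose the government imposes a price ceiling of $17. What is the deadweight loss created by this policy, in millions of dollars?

Setting quantity demanded equal to quantity supplied, 98 - 6P = 6P - 10, gives P* = 9 and Q* = 44.
The ceiling of 17 is above the equilibrium price 9, so it is not binding; the market clears at P* = 9, Q* = 44.
Since the control does not bind, no trades are prevented and deadweight loss is zero.

0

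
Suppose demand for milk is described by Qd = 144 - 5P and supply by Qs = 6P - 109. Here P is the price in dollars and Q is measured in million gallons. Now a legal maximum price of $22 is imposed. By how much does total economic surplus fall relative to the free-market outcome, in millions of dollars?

6.6

Without the control the market clears where 144 - 5P = 6P - 109, i.e. P* = 23 and Q* = 29.
Since 22 < 23, the ceiling is binding.
At P = 22: Qd = 144 - 5·22 = 34 and Qs = 6·22 - 109 = 23.
Quantity traded falls to 23. At Q = 23 the demand price is (144 - 23)/5 = 24.2 and the supply price is (109 + 23)/6 = 22.
Deadweight loss = ½ · (24.2 - 22) · (29 - 23) = ½ · 2.2 · 6 = 6.6.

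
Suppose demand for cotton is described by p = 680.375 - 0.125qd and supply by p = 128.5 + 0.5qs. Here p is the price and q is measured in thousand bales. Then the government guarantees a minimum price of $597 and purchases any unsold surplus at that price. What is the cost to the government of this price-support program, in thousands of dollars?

161190

Rearranging demand gives qd = 5443 - 8p; rearranging supply gives qs = 2p - 257. Setting quantity demanded equal to quantity supplied, 5443 - 8p = 2p - 257, gives p* = 570 and q* = 883.
Because the floor (597) lies above the market-clearing price, it is binding.
At p = 597: qd = 5443 - 8·597 = 667 and qs = 2·597 - 257 = 937.
Surplus = qs - qd = 270.
Government expenditure = surplus × support price = 270 × 597 = 161190.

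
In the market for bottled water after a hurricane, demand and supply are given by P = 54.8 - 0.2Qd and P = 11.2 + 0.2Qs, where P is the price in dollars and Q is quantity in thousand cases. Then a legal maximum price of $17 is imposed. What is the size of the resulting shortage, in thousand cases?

Rearranging demand gives Qd = 274 - 5P; rearranging supply gives Qs = 5P - 56. Setting quantity demanded equal to quantity supplied, 274 - 5P = 5P - 56, gives P* = 33 and Q* = 109.
The ceiling of 17 is below the equilibrium price 33, so it binds.
At P = 17: Qd = 274 - 5·17 = 189 and Qs = 5·17 - 56 = 29.
Shortage = Qd - Qs = 189 - 29 = 160.

160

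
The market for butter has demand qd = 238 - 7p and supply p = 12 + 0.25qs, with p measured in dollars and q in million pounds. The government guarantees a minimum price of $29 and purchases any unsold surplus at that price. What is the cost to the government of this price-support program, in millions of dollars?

Rearranging supply gives qs = 4p - 48. In a free market, 238 - 7p = 4p - 48 gives the equilibrium p* = 26, q* = 56.
Since 29 > 26, the floor is binding.
At p = 29: qd = 238 - 7·29 = 35 and qs = 4·29 - 48 = 68.
Surplus = qs - qd = 33.
Government expenditure = surplus × support price = 33 × 29 = 957.

957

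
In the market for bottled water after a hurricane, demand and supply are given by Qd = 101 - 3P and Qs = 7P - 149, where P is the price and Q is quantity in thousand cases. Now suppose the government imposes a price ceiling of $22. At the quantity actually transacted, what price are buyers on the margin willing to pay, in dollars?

32

Without the control the market clears where 101 - 3P = 7P - 149, i.e. P* = 25 and Q* = 26.
Because the ceiling (22) lies below the market-clearing price, it is binding.
At P = 22: Qd = 101 - 3·22 = 35 and Qs = 7·22 - 149 = 5.
Only 5 units reach the market. On the demand curve, the marginal buyer's willingness to pay at Q = 5 is (101 - 5)/3 = 32.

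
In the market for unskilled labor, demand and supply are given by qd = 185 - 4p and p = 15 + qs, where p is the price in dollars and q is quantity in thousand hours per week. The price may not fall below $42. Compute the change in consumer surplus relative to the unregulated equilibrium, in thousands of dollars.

Rearranging supply gives qs = p - 15. Equilibrium: 185 - 4p = p - 15, so 200 = 5p and p* = 40, q* = 25.
Because the floor (42) lies above the market-clearing price, it is binding.
At p = 42: qd = 185 - 4·42 = 17 and qs = 42 - 15 = 27.
Consumer surplus without the control is ½ · (46.25 - 40) · 25 = 78.125.
With the floor, consumers buy 17 units at 42, so CS = ½ · (46.25 - 42) · 17 = 36.125.
Change in consumer surplus = 36.125 - 78.125 = -42.

-42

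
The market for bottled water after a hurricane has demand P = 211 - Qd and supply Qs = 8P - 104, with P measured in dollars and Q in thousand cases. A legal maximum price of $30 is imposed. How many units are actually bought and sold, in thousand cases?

136

Rearranging demand gives Qd = 211 - P. In a free market, 211 - P = 8P - 104 gives the equilibrium P* = 35, Q* = 176.
Because the ceiling (30) lies below the market-clearing price, it is binding.
At P = 30: Qd = 211 - 30 = 181 and Qs = 8·30 - 104 = 136.
The quantity actually transacted is the short side, supply: 136.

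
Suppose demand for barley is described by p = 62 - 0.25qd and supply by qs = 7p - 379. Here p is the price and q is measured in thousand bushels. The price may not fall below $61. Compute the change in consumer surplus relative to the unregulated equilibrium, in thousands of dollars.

-48

Rearranging demand gives qd = 248 - 4p. Setting quantity demanded equal to quantity supplied, 248 - 4p = 7p - 379, gives p* = 57 and q* = 20.
The floor of 61 is above the equilibrium price 57, so it binds.
At p = 61: qd = 248 - 4·61 = 4 and qs = 7·61 - 379 = 48.
Consumer surplus without the control is ½ · (62 - 57) · 20 = 50.
With the floor, consumers buy 4 units at 61, so CS = ½ · (62 - 61) · 4 = 2.
Change in consumer surplus = 2 - 50 = -48.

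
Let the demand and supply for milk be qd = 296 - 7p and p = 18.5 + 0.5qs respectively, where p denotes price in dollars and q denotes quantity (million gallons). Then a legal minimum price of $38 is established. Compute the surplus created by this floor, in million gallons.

Rearranging supply gives qs = 2p - 37. Equilibrium: 296 - 7p = 2p - 37, so 333 = 9p and p* = 37, q* = 37.
The floor of 38 is above the equilibrium price 37, so it binds.
At p = 38: qd = 296 - 7·38 = 30 and qs = 2·38 - 37 = 39.
Surplus = qs - qd = 39 - 30 = 9.

9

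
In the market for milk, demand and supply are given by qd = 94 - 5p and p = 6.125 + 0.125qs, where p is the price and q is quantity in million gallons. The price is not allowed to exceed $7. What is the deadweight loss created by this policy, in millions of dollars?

166.4

Rearranging supply gives qs = 8p - 49. Equilibrium: 94 - 5p = 8p - 49, so 143 = 13p and p* = 11, q* = 39.
Since 7 < 11, the ceiling is binding.
At p = 7: qd = 94 - 5·7 = 59 and qs = 8·7 - 49 = 7.
Quantity traded falls to 7. At q = 7 the demand price is (94 - 7)/5 = 17.4 and the supply price is (49 + 7)/8 = 7.
Deadweight loss = ½ · (17.4 - 7) · (39 - 7) = ½ · 10.4 · 32 = 166.4.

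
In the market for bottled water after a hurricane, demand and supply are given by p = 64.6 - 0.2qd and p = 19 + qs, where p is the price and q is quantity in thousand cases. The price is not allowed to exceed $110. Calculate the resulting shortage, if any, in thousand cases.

0

Rearranging demand gives qd = 323 - 5p; rearranging supply gives qs = p - 19. Equilibrium: 323 - 5p = p - 19, so 342 = 6p and p* = 57, q* = 38.
The ceiling of 110 is above the equilibrium price 57, so it is not binding; the market clears at p* = 57, q* = 38.
Since the control does not bind, there is no shortage.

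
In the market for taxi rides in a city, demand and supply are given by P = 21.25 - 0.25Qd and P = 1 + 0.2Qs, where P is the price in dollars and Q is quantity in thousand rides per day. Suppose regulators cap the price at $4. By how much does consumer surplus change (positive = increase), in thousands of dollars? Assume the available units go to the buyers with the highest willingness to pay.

-22.5

Rearranging demand gives Qd = 85 - 4P; rearranging supply gives Qs = 5P - 5. Setting quantity demanded equal to quantity supplied, 85 - 4P = 5P - 5, gives P* = 10 and Q* = 45.
Because the ceiling (4) lies below the market-clearing price, it is binding.
At P = 4: Qd = 85 - 4·4 = 69 and Qs = 5·4 - 5 = 15.
Consumer surplus without the control is ½ · (21.25 - 10) · 45 = 253.125.
With the ceiling, 15 units are sold at 4 (assume they go to the highest-value buyers). The demand price at Q = 15 is 17.5, so CS = ½ · [(21.25 - 4) + (17.5 - 4)] · 15 = 230.625.
Change in consumer surplus = 230.625 - 253.125 = -22.5.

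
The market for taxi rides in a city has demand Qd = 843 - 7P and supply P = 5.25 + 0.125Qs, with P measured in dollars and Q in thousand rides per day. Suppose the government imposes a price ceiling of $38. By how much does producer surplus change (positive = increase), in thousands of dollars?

-7266

Rearranging supply gives Qs = 8P - 42. Equilibrium: 843 - 7P = 8P - 42, so 885 = 15P and P* = 59, Q* = 430.
Since 38 < 59, the ceiling is binding.
At P = 38: Qd = 843 - 7·38 = 577 and Qs = 8·38 - 42 = 262.
Producer surplus without the control is ½ · (59 - 5.25) · 430 = 11556.25.
With the ceiling, producers sell 262 units at 38, so PS = ½ · (38 - 5.25) · 262 = 4290.25.
Change in producer surplus = 4290.25 - 11556.25 = -7266.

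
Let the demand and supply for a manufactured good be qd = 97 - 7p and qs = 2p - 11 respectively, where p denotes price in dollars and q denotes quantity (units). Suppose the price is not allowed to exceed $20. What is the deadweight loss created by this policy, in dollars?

0

In a free market, 97 - 7p = 2p - 11 gives the equilibrium p* = 12, q* = 13.
The ceiling of 20 is above the equilibrium price 12, so it is not binding; the market clears at p* = 12, q* = 13.
Since the control does not bind, no trades are prevented and deadweight loss is zero.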